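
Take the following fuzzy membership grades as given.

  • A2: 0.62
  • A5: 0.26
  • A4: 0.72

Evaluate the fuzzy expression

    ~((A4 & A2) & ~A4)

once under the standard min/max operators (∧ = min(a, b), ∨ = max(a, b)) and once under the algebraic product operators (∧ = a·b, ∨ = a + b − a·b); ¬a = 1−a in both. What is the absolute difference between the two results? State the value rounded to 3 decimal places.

0.155

Under standard min/max:
  A4 & A2 = min(a, b) on (0.72, 0.62) = 0.62
  ~A4 = 1 − 0.72 = 0.28
  (A4 & A2) & ~A4 = min(a, b) on (0.62, 0.28) = 0.28
  ~((A4 & A2) & ~A4) = 1 − 0.28 = 0.72
  → value = 0.7200
Under algebraic product:
  A4 & A2 = a·b on (0.7200, 0.6200) = 0.4464
  ~A4 = 1 − 0.7200 = 0.2800
  (A4 & A2) & ~A4 = a·b on (0.4464, 0.2800) = 0.1250
  ~((A4 & A2) & ~A4) = 1 − 0.1250 = 0.8750
  → value = 0.8750
|0.7200 − 0.8750| = 0.155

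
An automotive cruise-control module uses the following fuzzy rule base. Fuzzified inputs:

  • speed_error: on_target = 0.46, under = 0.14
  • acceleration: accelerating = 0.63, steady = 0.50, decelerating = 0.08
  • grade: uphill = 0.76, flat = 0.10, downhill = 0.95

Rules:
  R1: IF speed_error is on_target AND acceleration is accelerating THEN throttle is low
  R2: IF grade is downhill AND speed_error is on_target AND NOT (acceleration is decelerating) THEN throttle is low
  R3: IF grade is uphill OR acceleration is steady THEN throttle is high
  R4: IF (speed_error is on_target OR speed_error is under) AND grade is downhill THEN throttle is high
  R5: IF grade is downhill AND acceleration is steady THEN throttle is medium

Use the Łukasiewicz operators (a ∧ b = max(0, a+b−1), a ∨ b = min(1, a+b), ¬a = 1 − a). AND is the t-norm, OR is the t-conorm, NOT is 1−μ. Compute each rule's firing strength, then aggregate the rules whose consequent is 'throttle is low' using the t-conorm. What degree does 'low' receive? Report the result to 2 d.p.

R1: on_target=0.46, accelerating=0.63; AND[max(0, a+b−1)] → w = 0.09
R2: downhill=0.95, on_target=0.46, ¬decelerating=1−0.08=0.92; AND[max(0, a+b−1)] → w = 0.33
R3: uphill=0.76, steady=0.50; OR[min(1, a+b)] → w = 1.00
R4: (on_target=0.46 OR under=0.14) = 0.60; AND[max(0, a+b−1)] with downhill=0.95 → w = 0.55
R5: downhill=0.95, steady=0.50; AND[max(0, a+b−1)] → w = 0.45
Rules with consequent 'low': {R1, R2} → strengths 0.09, 0.33
Aggregate via t-conorm [min(1, a+b)]: 0.42

0.42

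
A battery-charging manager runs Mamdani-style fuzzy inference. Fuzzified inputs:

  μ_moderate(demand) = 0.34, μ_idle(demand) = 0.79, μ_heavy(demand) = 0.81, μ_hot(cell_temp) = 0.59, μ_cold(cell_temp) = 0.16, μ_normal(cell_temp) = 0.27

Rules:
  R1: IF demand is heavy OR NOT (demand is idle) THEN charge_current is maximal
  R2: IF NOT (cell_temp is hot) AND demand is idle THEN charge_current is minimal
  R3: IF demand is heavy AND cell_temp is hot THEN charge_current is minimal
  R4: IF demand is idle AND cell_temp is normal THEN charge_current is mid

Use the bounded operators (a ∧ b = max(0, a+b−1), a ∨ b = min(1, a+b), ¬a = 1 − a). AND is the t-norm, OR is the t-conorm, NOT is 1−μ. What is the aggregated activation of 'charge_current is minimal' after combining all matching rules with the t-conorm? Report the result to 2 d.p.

0.60

R1: heavy=0.81, ¬idle=1−0.79=0.21; OR[min(1, a+b)] → w = 1.00
R2: ¬hot=1−0.59=0.41, idle=0.79; AND[max(0, a+b−1)] → w = 0.20
R3: heavy=0.81, hot=0.59; AND[max(0, a+b−1)] → w = 0.40
R4: idle=0.79, normal=0.27; AND[max(0, a+b−1)] → w = 0.06
Rules with consequent 'minimal': {R2, R3} → strengths 0.20, 0.40
Aggregate via t-conorm [min(1, a+b)]: 0.60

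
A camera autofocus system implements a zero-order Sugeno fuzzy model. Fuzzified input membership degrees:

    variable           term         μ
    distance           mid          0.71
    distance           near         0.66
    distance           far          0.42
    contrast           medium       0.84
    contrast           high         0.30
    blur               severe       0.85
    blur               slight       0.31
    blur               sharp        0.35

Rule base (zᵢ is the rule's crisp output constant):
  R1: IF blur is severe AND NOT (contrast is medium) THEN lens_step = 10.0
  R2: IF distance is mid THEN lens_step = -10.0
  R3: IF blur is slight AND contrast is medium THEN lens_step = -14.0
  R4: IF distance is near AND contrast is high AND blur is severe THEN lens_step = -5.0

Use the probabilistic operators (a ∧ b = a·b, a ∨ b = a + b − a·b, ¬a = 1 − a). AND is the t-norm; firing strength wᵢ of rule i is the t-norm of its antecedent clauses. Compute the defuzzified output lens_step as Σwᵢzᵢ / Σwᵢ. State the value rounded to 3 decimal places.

R1 (z=10.0): severe=0.85, ¬medium=1−0.84=0.16; AND[a·b] → w = 0.1360
R2 (z=-10.0): mid=0.71 → w = 0.7100
R3 (z=-14.0): slight=0.31, medium=0.84; AND[a·b] → w = 0.2604
R4 (z=-5.0): near=0.66, high=0.30, severe=0.85; AND[a·b] → w = 0.1683
Weighted average = (0.1360·10.0 + 0.7100·-10.0 + 0.2604·-14.0 + 0.1683·-5.0) / (0.1360 + 0.7100 + 0.2604 + 0.1683)
  = -10.2271 / 1.2747 = -8.023

-8.023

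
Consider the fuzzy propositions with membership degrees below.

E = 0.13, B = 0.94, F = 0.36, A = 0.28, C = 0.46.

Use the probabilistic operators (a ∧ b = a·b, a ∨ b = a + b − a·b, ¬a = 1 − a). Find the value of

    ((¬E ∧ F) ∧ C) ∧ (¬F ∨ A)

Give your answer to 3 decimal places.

¬E = 1 − 0.1300 = 0.8700
¬E ∧ F = a·b on (0.8700, 0.3600) = 0.3132
(¬E ∧ F) ∧ C = a·b on (0.3132, 0.4600) = 0.1441
¬F = 1 − 0.3600 = 0.6400
¬F ∨ A = a + b − a·b on (0.6400, 0.2800) = 0.7408
((¬E ∧ F) ∧ C) ∧ (¬F ∨ A) = a·b on (0.1441, 0.7408) = 0.1067

0.107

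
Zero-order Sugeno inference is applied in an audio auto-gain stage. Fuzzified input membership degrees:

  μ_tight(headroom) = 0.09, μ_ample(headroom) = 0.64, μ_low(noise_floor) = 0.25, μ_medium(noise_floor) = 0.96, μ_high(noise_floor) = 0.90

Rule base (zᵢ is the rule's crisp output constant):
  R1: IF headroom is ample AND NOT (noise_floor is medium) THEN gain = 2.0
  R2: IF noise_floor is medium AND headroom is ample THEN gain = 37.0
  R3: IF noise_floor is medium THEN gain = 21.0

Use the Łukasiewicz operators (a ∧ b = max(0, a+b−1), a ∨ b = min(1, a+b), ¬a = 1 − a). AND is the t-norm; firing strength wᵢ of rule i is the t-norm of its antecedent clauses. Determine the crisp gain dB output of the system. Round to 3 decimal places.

27.154

R1 (z=2.0): ample=0.64, ¬medium=1−0.96=0.04; AND[max(0, a+b−1)] → w = 0.00
R2 (z=37.0): medium=0.96, ample=0.64; AND[max(0, a+b−1)] → w = 0.60
R3 (z=21.0): medium=0.96 → w = 0.96
Weighted average = (0.00·2.0 + 0.60·37.0 + 0.96·21.0) / (0.00 + 0.60 + 0.96)
  = 42.3600 / 1.5600 = 27.154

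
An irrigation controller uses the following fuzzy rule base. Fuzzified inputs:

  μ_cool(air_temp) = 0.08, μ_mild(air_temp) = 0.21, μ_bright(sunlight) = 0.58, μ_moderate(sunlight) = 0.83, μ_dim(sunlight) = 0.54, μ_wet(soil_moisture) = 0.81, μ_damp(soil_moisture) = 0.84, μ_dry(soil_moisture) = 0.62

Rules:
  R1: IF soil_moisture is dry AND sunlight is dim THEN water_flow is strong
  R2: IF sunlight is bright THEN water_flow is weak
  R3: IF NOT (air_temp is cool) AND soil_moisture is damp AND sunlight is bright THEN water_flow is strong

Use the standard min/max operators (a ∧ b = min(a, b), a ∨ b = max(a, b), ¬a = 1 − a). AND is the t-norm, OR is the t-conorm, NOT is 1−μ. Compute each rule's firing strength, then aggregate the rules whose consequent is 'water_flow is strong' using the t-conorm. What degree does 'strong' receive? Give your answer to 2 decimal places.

R1: dry=0.62, dim=0.54; AND[min(a, b)] → w = 0.54
R2: bright=0.58 → w = 0.58
R3: ¬cool=1−0.08=0.92, damp=0.84, bright=0.58; AND[min(a, b)] → w = 0.58
Rules with consequent 'strong': {R1, R3} → strengths 0.54, 0.58
Aggregate via t-conorm [max(a, b)]: 0.58

0.58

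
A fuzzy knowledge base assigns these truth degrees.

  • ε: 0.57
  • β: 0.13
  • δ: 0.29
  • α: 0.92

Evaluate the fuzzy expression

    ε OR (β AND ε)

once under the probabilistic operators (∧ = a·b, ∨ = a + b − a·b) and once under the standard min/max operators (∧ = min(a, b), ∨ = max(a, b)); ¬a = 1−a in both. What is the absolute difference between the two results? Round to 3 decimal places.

0.032

Under probabilistic:
  β AND ε = a·b on (0.1300, 0.5700) = 0.0741
  ε OR (β AND ε) = a + b − a·b on (0.5700, 0.0741) = 0.6019
  → value = 0.6019
Under standard min/max:
  β AND ε = min(a, b) on (0.13, 0.57) = 0.13
  ε OR (β AND ε) = max(a, b) on (0.57, 0.13) = 0.57
  → value = 0.5700
|0.6019 − 0.5700| = 0.032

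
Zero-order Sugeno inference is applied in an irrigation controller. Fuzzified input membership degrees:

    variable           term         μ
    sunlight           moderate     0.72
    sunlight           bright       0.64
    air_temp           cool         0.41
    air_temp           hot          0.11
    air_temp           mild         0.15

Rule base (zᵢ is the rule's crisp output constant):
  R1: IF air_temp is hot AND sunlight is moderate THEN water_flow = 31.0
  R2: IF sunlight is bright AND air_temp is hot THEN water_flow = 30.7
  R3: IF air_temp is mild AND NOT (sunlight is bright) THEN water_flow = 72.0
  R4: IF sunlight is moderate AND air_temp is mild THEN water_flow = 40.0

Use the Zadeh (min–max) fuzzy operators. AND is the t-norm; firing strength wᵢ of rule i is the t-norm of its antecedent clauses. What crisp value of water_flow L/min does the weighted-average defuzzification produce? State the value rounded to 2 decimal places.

45.36

R1 (z=31.0): hot=0.11, moderate=0.72; AND[min(a, b)] → w = 0.11
R2 (z=30.7): bright=0.64, hot=0.11; AND[min(a, b)] → w = 0.11
R3 (z=72.0): mild=0.15, ¬bright=1−0.64=0.36; AND[min(a, b)] → w = 0.15
R4 (z=40.0): moderate=0.72, mild=0.15; AND[min(a, b)] → w = 0.15
Weighted average = (0.11·31.0 + 0.11·30.7 + 0.15·72.0 + 0.15·40.0) / (0.11 + 0.11 + 0.15 + 0.15)
  = 23.5870 / 0.5200 = 45.36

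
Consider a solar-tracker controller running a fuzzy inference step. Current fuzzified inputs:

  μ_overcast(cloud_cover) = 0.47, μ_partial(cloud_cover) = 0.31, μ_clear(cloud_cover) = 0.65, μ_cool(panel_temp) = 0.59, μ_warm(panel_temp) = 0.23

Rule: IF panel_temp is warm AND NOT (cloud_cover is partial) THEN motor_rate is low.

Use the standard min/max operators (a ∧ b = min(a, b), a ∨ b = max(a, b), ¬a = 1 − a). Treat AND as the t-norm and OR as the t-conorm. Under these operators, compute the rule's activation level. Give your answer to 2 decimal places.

firing strength: warm=0.23, ¬partial=1−0.31=0.69; AND[min(a, b)] → w = 0.23

0.23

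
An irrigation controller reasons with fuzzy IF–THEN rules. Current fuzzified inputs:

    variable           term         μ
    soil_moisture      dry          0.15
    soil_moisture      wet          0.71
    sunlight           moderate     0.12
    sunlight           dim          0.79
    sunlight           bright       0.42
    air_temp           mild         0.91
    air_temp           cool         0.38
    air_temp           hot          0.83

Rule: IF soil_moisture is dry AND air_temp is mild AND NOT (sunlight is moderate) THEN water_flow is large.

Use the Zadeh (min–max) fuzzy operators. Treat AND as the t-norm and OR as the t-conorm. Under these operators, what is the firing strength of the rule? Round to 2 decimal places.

firing strength: dry=0.15, mild=0.91, ¬moderate=1−0.12=0.88; AND[min(a, b)] → w = 0.15

0.15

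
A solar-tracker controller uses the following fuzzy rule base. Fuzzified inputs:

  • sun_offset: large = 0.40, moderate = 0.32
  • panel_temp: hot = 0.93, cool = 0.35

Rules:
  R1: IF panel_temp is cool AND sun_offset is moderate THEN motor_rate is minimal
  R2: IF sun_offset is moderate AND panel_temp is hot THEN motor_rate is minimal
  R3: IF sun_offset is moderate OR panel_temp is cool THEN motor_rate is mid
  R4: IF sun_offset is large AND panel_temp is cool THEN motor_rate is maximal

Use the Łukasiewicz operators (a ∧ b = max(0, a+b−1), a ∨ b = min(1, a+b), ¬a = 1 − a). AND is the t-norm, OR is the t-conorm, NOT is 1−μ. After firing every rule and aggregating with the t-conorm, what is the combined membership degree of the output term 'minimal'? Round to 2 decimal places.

R1: cool=0.35, moderate=0.32; AND[max(0, a+b−1)] → w = 0.00
R2: moderate=0.32, hot=0.93; AND[max(0, a+b−1)] → w = 0.25
R3: moderate=0.32, cool=0.35; OR[min(1, a+b)] → w = 0.67
R4: large=0.40, cool=0.35; AND[max(0, a+b−1)] → w = 0.00
Rules with consequent 'minimal': {R1, R2} → strengths 0.00, 0.25
Aggregate via t-conorm [min(1, a+b)]: 0.25

0.25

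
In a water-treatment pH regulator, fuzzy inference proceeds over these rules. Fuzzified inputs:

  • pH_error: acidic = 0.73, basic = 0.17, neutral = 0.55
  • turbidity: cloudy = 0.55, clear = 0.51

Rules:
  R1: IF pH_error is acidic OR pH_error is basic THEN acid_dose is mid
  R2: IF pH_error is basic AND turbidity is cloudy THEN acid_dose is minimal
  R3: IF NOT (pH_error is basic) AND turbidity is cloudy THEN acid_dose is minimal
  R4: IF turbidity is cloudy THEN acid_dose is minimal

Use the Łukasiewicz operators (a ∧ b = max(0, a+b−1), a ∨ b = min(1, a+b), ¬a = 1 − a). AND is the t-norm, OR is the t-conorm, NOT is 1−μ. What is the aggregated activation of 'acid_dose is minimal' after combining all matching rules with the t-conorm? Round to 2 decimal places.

R1: acidic=0.73, basic=0.17; OR[min(1, a+b)] → w = 0.90
R2: basic=0.17, cloudy=0.55; AND[max(0, a+b−1)] → w = 0.00
R3: ¬basic=1−0.17=0.83, cloudy=0.55; AND[max(0, a+b−1)] → w = 0.38
R4: cloudy=0.55 → w = 0.55
Rules with consequent 'minimal': {R2, R3, R4} → strengths 0.00, 0.38, 0.55
Aggregate via t-conorm [min(1, a+b)]: 0.93

0.93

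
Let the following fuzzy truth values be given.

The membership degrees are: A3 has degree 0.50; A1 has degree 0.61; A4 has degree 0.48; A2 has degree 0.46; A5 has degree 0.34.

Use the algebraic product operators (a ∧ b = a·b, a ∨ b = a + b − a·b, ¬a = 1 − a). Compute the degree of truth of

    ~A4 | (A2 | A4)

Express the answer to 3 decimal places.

0.865

~A4 = 1 − 0.4800 = 0.5200
A2 | A4 = a + b − a·b on (0.4600, 0.4800) = 0.7192
~A4 | (A2 | A4) = a + b − a·b on (0.5200, 0.7192) = 0.8652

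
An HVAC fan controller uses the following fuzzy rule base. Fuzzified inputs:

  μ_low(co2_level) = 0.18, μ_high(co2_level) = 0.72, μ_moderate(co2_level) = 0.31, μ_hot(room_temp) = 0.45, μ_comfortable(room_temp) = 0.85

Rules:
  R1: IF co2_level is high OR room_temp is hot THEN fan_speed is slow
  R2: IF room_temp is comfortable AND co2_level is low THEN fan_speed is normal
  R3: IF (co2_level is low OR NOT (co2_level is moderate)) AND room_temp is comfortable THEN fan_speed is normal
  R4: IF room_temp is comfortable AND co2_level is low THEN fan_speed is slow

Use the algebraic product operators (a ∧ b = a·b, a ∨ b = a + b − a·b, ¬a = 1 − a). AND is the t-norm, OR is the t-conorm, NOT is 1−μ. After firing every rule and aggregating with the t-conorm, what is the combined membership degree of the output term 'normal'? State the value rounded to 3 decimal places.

0.690

R1: high=0.72, hot=0.45; OR[a + b − a·b] → w = 0.8460
R2: comfortable=0.85, low=0.18; AND[a·b] → w = 0.1530
R3: (low=0.18 OR ¬moderate=1−0.31=0.69) = 0.7458; AND[a·b] with comfortable=0.85 → w = 0.6339
R4: comfortable=0.85, low=0.18; AND[a·b] → w = 0.1530
Rules with consequent 'normal': {R2, R3} → strengths 0.1530, 0.6339
Aggregate via t-conorm [a + b − a·b]: 0.6899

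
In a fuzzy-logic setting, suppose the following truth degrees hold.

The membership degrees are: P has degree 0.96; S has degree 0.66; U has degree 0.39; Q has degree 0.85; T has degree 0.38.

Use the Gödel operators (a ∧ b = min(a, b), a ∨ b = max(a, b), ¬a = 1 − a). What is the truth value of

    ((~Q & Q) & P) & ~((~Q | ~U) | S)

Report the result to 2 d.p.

~Q = 1 − 0.85 = 0.15
~Q & Q = min(a, b) on (0.15, 0.85) = 0.15
(~Q & Q) & P = min(a, b) on (0.15, 0.96) = 0.15
~Q = 1 − 0.85 = 0.15
~U = 1 − 0.39 = 0.61
~Q | ~U = max(a, b) on (0.15, 0.61) = 0.61
(~Q | ~U) | S = max(a, b) on (0.61, 0.66) = 0.66
~((~Q | ~U) | S) = 1 − 0.66 = 0.34
((~Q & Q) & P) & ~((~Q | ~U) | S) = min(a, b) on (0.15, 0.34) = 0.15

0.15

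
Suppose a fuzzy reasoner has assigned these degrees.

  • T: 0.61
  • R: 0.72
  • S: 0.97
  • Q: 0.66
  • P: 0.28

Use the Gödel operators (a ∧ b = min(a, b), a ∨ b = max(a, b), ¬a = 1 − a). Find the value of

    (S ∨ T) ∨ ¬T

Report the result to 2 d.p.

0.97

S ∨ T = max(a, b) on (0.97, 0.61) = 0.97
¬T = 1 − 0.61 = 0.39
(S ∨ T) ∨ ¬T = max(a, b) on (0.97, 0.39) = 0.97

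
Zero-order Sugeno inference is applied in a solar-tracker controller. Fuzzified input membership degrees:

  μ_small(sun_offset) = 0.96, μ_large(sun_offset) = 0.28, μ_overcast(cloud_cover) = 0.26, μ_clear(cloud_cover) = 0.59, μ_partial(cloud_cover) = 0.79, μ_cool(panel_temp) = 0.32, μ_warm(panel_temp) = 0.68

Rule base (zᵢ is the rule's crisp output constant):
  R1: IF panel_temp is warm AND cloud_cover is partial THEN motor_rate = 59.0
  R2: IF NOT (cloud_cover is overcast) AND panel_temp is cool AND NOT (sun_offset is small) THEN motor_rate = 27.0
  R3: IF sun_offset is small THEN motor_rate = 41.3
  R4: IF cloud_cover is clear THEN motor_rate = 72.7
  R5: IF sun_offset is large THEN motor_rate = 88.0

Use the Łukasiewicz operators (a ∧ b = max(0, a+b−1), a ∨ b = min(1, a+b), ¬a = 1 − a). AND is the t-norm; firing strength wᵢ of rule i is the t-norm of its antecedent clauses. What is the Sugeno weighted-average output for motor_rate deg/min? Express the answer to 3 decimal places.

58.657

R1 (z=59.0): warm=0.68, partial=0.79; AND[max(0, a+b−1)] → w = 0.47
R2 (z=27.0): ¬overcast=1−0.26=0.74, cool=0.32, ¬small=1−0.96=0.04; AND[max(0, a+b−1)] → w = 0.00
R3 (z=41.3): small=0.96 → w = 0.96
R4 (z=72.7): clear=0.59 → w = 0.59
R5 (z=88.0): large=0.28 → w = 0.28
Weighted average = (0.47·59.0 + 0.00·27.0 + 0.96·41.3 + 0.59·72.7 + 0.28·88.0) / (0.47 + 0.00 + 0.96 + 0.59 + 0.28)
  = 134.9110 / 2.3000 = 58.657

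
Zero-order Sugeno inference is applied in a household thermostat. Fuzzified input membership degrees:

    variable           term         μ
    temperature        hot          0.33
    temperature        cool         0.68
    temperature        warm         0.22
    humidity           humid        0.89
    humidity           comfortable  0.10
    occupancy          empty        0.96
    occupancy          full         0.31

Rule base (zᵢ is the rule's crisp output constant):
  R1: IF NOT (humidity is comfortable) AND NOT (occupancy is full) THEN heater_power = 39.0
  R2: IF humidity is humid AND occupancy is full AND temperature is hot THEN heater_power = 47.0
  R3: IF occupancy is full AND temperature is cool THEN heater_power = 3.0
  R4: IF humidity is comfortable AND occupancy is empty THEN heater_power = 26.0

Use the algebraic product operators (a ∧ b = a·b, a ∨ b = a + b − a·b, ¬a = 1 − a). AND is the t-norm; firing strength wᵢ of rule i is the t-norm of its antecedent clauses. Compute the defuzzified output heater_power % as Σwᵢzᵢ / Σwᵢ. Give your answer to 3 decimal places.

31.042

R1 (z=39.0): ¬comfortable=1−0.10=0.90, ¬full=1−0.31=0.69; AND[a·b] → w = 0.6210
R2 (z=47.0): humid=0.89, full=0.31, hot=0.33; AND[a·b] → w = 0.0910
R3 (z=3.0): full=0.31, cool=0.68; AND[a·b] → w = 0.2108
R4 (z=26.0): comfortable=0.10, empty=0.96; AND[a·b] → w = 0.0960
Weighted average = (0.6210·39.0 + 0.0910·47.0 + 0.2108·3.0 + 0.0960·26.0) / (0.6210 + 0.0910 + 0.2108 + 0.0960)
  = 31.6266 / 1.0188 = 31.042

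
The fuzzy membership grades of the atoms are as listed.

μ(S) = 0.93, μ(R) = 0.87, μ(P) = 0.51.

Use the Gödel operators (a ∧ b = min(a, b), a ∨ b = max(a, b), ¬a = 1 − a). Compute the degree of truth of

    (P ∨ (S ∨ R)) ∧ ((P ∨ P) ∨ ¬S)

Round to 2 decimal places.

S ∨ R = max(a, b) on (0.93, 0.87) = 0.93
P ∨ (S ∨ R) = max(a, b) on (0.51, 0.93) = 0.93
P ∨ P = max(a, b) on (0.51, 0.51) = 0.51
¬S = 1 − 0.93 = 0.07
(P ∨ P) ∨ ¬S = max(a, b) on (0.51, 0.07) = 0.51
(P ∨ (S ∨ R)) ∧ ((P ∨ P) ∨ ¬S) = min(a, b) on (0.93, 0.51) = 0.51

0.51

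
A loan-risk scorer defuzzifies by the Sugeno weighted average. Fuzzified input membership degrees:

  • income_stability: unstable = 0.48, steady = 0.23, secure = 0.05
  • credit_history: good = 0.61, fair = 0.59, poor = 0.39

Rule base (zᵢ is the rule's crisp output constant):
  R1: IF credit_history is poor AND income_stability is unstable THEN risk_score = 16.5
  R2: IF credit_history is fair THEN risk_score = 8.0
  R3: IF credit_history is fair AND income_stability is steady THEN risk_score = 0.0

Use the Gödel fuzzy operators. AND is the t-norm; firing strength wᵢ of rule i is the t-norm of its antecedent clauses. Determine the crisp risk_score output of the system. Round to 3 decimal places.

R1 (z=16.5): poor=0.39, unstable=0.48; AND[min(a, b)] → w = 0.39
R2 (z=8.0): fair=0.59 → w = 0.59
R3 (z=0.0): fair=0.59, steady=0.23; AND[min(a, b)] → w = 0.23
Weighted average = (0.39·16.5 + 0.59·8.0 + 0.23·0.0) / (0.39 + 0.59 + 0.23)
  = 11.1550 / 1.2100 = 9.219

9.219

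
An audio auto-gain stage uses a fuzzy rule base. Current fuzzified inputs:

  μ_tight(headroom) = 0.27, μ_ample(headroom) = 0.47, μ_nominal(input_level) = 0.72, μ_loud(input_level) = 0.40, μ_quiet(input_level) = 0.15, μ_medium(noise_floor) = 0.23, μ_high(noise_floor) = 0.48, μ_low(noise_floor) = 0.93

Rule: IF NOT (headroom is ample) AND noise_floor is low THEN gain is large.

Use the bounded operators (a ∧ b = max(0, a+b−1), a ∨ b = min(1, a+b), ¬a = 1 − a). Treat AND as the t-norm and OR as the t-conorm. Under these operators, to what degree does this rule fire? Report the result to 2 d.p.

firing strength: ¬ample=1−0.47=0.53, low=0.93; AND[max(0, a+b−1)] → w = 0.46

0.46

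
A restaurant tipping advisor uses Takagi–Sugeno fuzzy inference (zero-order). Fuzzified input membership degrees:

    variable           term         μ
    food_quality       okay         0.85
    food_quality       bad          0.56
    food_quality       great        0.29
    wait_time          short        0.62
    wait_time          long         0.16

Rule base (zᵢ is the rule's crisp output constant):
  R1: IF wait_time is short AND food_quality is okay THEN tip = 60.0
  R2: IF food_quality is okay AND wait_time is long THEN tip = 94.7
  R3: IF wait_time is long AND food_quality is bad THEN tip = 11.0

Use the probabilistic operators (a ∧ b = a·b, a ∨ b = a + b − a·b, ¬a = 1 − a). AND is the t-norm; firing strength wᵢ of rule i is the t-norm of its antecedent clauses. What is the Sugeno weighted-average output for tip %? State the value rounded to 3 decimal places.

R1 (z=60.0): short=0.62, okay=0.85; AND[a·b] → w = 0.5270
R2 (z=94.7): okay=0.85, long=0.16; AND[a·b] → w = 0.1360
R3 (z=11.0): long=0.16, bad=0.56; AND[a·b] → w = 0.0896
Weighted average = (0.5270·60.0 + 0.1360·94.7 + 0.0896·11.0) / (0.5270 + 0.1360 + 0.0896)
  = 45.4848 / 0.7526 = 60.437

60.437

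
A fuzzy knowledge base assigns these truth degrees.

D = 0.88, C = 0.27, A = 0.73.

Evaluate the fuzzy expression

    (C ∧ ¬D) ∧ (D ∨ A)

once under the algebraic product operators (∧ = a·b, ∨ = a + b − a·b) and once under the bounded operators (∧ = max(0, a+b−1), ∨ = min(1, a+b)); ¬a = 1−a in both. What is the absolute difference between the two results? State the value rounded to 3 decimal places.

Under algebraic product:
  ¬D = 1 − 0.8800 = 0.1200
  C ∧ ¬D = a·b on (0.2700, 0.1200) = 0.0324
  D ∨ A = a + b − a·b on (0.8800, 0.7300) = 0.9676
  (C ∧ ¬D) ∧ (D ∨ A) = a·b on (0.0324, 0.9676) = 0.0314
  → value = 0.0314
Under bounded:
  ¬D = 1 − 0.88 = 0.12
  C ∧ ¬D = max(0, a+b−1) on (0.27, 0.12) = 0.00
  D ∨ A = min(1, a+b) on (0.88, 0.73) = 1.00
  (C ∧ ¬D) ∧ (D ∨ A) = max(0, a+b−1) on (0.00, 1.00) = 0.00
  → value = 0.0000
|0.0314 − 0.0000| = 0.031

0.031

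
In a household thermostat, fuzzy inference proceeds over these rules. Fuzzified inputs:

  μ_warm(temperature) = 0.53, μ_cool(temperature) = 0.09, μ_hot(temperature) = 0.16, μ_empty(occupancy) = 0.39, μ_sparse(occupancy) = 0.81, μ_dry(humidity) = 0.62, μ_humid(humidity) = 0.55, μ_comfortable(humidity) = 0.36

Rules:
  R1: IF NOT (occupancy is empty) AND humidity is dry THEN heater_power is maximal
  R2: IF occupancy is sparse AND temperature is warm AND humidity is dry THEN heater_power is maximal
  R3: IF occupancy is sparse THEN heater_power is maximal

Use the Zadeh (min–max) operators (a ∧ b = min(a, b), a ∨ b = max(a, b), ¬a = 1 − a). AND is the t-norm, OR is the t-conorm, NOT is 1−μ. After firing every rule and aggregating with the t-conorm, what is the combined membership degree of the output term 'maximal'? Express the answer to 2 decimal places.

0.81

R1: ¬empty=1−0.39=0.61, dry=0.62; AND[min(a, b)] → w = 0.61
R2: sparse=0.81, warm=0.53, dry=0.62; AND[min(a, b)] → w = 0.53
R3: sparse=0.81 → w = 0.81
Rules with consequent 'maximal': {R1, R2, R3} → strengths 0.61, 0.53, 0.81
Aggregate via t-conorm [max(a, b)]: 0.81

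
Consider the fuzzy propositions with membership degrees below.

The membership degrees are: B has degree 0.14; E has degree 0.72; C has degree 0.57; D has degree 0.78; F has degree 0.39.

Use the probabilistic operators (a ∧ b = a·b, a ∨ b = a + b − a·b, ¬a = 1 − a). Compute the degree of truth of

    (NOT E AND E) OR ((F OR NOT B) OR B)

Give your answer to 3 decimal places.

0.941

NOT E = 1 − 0.7200 = 0.2800
NOT E AND E = a·b on (0.2800, 0.7200) = 0.2016
NOT B = 1 − 0.1400 = 0.8600
F OR NOT B = a + b − a·b on (0.3900, 0.8600) = 0.9146
(F OR NOT B) OR B = a + b − a·b on (0.9146, 0.1400) = 0.9266
(NOT E AND E) OR ((F OR NOT B) OR B) = a + b − a·b on (0.2016, 0.9266) = 0.9414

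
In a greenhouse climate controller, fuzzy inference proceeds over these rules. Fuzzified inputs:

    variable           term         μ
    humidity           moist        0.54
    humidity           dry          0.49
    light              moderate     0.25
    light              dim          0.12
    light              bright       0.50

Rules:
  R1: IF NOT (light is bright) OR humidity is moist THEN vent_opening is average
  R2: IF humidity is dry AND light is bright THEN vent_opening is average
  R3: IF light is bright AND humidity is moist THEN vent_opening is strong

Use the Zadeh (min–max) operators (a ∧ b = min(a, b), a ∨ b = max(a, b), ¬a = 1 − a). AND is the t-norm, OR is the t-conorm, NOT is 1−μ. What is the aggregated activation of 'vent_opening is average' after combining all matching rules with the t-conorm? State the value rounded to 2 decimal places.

0.54

R1: ¬bright=1−0.50=0.50, moist=0.54; OR[max(a, b)] → w = 0.54
R2: dry=0.49, bright=0.50; AND[min(a, b)] → w = 0.49
R3: bright=0.50, moist=0.54; AND[min(a, b)] → w = 0.50
Rules with consequent 'average': {R1, R2} → strengths 0.54, 0.49
Aggregate via t-conorm [max(a, b)]: 0.54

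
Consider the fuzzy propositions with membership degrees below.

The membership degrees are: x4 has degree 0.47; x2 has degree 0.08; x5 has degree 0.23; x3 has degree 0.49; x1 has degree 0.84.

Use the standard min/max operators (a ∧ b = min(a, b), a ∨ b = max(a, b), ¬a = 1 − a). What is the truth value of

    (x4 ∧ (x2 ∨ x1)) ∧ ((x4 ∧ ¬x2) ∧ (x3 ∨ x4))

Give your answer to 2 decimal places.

x2 ∨ x1 = max(a, b) on (0.08, 0.84) = 0.84
x4 ∧ (x2 ∨ x1) = min(a, b) on (0.47, 0.84) = 0.47
¬x2 = 1 − 0.08 = 0.92
x4 ∧ ¬x2 = min(a, b) on (0.47, 0.92) = 0.47
x3 ∨ x4 = max(a, b) on (0.49, 0.47) = 0.49
(x4 ∧ ¬x2) ∧ (x3 ∨ x4) = min(a, b) on (0.47, 0.49) = 0.47
(x4 ∧ (x2 ∨ x1)) ∧ ((x4 ∧ ¬x2) ∧ (x3 ∨ x4)) = min(a, b) on (0.47, 0.47) = 0.47

0.47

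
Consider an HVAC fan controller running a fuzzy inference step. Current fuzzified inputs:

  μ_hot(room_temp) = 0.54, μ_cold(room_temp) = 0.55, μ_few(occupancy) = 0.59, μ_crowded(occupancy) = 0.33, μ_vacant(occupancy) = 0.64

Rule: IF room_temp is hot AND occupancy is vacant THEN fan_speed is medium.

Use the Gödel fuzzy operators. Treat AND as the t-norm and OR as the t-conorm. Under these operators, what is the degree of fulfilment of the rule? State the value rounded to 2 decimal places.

0.54

firing strength: hot=0.54, vacant=0.64; AND[min(a, b)] → w = 0.54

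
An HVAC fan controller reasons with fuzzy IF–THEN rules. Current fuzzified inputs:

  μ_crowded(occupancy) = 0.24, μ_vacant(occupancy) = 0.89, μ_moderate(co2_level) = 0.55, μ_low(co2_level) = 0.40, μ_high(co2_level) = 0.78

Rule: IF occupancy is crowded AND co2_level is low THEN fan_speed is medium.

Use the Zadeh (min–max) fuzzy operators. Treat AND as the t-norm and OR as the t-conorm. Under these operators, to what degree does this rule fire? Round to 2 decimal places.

0.24

firing strength: crowded=0.24, low=0.40; AND[min(a, b)] → w = 0.24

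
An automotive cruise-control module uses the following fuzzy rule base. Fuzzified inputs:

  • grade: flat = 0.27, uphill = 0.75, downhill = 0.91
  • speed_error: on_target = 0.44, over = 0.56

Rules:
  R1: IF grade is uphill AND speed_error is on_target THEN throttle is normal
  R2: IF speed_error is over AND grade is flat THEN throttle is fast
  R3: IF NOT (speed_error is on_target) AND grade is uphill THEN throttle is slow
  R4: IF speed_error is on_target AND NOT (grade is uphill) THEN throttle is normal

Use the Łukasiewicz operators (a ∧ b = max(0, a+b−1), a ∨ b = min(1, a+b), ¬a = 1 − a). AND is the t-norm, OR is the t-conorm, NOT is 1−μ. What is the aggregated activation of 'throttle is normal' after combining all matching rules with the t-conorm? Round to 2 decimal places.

0.19

R1: uphill=0.75, on_target=0.44; AND[max(0, a+b−1)] → w = 0.19
R2: over=0.56, flat=0.27; AND[max(0, a+b−1)] → w = 0.00
R3: ¬on_target=1−0.44=0.56, uphill=0.75; AND[max(0, a+b−1)] → w = 0.31
R4: on_target=0.44, ¬uphill=1−0.75=0.25; AND[max(0, a+b−1)] → w = 0.00
Rules with consequent 'normal': {R1, R4} → strengths 0.19, 0.00
Aggregate via t-conorm [min(1, a+b)]: 0.19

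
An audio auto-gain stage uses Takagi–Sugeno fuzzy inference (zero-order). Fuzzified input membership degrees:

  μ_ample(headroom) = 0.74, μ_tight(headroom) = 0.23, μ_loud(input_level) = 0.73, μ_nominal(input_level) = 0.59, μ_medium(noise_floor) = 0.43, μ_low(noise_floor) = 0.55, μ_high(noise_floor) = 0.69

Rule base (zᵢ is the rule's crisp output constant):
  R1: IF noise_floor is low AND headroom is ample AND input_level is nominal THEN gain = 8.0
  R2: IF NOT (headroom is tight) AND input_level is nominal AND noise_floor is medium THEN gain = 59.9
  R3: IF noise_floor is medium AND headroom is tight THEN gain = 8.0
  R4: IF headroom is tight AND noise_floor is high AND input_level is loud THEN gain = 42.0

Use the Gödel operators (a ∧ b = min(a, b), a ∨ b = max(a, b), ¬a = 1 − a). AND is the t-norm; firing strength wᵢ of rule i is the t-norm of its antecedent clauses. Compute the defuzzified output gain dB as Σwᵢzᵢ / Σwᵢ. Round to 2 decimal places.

R1 (z=8.0): low=0.55, ample=0.74, nominal=0.59; AND[min(a, b)] → w = 0.55
R2 (z=59.9): ¬tight=1−0.23=0.77, nominal=0.59, medium=0.43; AND[min(a, b)] → w = 0.43
R3 (z=8.0): medium=0.43, tight=0.23; AND[min(a, b)] → w = 0.23
R4 (z=42.0): tight=0.23, high=0.69, loud=0.73; AND[min(a, b)] → w = 0.23
Weighted average = (0.55·8.0 + 0.43·59.9 + 0.23·8.0 + 0.23·42.0) / (0.55 + 0.43 + 0.23 + 0.23)
  = 41.6570 / 1.4400 = 28.93

28.93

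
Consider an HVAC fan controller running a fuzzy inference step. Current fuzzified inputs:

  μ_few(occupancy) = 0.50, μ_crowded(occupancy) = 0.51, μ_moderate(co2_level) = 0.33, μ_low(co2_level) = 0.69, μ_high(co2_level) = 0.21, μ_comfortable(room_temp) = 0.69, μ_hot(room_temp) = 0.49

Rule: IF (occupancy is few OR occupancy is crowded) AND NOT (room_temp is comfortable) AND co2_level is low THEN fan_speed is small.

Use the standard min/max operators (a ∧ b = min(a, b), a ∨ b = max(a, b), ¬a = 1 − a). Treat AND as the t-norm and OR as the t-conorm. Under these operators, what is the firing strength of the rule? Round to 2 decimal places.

firing strength: (few=0.50 OR crowded=0.51) = 0.51; AND[min(a, b)] with ¬comfortable=1−0.69=0.31, low=0.69 → w = 0.31

0.31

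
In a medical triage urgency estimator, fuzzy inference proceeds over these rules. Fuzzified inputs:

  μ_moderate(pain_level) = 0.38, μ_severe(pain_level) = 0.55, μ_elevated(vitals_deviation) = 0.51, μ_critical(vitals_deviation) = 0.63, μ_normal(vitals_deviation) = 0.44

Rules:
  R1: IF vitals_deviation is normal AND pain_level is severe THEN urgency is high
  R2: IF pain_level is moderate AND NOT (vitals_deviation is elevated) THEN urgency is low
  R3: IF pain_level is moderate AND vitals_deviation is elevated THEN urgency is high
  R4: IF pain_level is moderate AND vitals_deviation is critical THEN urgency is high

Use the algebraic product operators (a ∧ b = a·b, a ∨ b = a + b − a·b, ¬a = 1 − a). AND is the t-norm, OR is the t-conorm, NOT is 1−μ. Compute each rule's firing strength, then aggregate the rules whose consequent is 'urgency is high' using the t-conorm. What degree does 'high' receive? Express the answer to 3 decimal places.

0.535

R1: normal=0.44, severe=0.55; AND[a·b] → w = 0.2420
R2: moderate=0.38, ¬elevated=1−0.51=0.49; AND[a·b] → w = 0.1862
R3: moderate=0.38, elevated=0.51; AND[a·b] → w = 0.1938
R4: moderate=0.38, critical=0.63; AND[a·b] → w = 0.2394
Rules with consequent 'high': {R1, R3, R4} → strengths 0.2420, 0.1938, 0.2394
Aggregate via t-conorm [a + b − a·b]: 0.5352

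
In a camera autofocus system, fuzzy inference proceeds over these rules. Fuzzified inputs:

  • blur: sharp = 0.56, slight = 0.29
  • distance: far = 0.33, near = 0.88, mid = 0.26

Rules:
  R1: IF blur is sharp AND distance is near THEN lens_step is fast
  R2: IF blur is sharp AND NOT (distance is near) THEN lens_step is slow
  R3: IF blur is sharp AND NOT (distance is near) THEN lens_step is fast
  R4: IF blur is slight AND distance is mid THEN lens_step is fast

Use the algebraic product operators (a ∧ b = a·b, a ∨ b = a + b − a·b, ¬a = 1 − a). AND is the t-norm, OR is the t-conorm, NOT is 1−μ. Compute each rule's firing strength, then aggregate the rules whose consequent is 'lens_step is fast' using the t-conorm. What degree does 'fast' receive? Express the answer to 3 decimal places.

0.563

R1: sharp=0.56, near=0.88; AND[a·b] → w = 0.4928
R2: sharp=0.56, ¬near=1−0.88=0.12; AND[a·b] → w = 0.0672
R3: sharp=0.56, ¬near=1−0.88=0.12; AND[a·b] → w = 0.0672
R4: slight=0.29, mid=0.26; AND[a·b] → w = 0.0754
Rules with consequent 'fast': {R1, R3, R4} → strengths 0.4928, 0.0672, 0.0754
Aggregate via t-conorm [a + b − a·b]: 0.5626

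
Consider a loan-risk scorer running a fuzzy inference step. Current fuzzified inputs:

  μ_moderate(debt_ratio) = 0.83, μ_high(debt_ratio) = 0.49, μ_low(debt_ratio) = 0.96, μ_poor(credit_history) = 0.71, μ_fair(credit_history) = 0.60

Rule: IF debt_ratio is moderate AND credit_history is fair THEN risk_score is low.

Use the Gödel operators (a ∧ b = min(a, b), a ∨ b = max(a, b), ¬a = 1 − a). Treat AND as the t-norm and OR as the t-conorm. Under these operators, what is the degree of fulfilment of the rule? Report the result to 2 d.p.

0.60

firing strength: moderate=0.83, fair=0.60; AND[min(a, b)] → w = 0.60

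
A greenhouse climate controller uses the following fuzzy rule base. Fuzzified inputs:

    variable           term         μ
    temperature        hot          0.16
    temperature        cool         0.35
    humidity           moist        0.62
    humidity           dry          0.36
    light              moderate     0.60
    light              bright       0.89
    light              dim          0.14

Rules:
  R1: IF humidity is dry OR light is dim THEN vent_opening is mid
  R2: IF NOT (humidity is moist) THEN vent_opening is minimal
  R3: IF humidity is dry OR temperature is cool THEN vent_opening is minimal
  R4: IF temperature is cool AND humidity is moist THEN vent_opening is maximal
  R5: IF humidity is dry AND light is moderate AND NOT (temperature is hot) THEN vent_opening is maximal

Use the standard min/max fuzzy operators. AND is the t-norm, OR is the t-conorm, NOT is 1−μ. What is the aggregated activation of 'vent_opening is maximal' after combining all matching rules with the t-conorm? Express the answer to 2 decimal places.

R1: dry=0.36, dim=0.14; OR[max(a, b)] → w = 0.36
R2: ¬moist=1−0.62=0.38 → w = 0.38
R3: dry=0.36, cool=0.35; OR[max(a, b)] → w = 0.36
R4: cool=0.35, moist=0.62; AND[min(a, b)] → w = 0.35
R5: dry=0.36, moderate=0.60, ¬hot=1−0.16=0.84; AND[min(a, b)] → w = 0.36
Rules with consequent 'maximal': {R4, R5} → strengths 0.35, 0.36
Aggregate via t-conorm [max(a, b)]: 0.36

0.36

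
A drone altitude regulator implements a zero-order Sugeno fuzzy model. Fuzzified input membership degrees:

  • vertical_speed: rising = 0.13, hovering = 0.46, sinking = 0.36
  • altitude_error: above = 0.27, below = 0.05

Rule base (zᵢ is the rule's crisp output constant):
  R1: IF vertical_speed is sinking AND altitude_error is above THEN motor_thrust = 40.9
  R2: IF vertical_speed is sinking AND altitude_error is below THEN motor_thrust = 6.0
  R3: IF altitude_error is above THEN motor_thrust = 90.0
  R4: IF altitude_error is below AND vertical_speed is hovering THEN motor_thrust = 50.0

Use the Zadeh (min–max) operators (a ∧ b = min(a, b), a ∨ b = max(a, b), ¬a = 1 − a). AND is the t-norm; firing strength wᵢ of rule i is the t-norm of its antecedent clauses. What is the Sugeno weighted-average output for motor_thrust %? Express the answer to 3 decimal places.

59.598

R1 (z=40.9): sinking=0.36, above=0.27; AND[min(a, b)] → w = 0.27
R2 (z=6.0): sinking=0.36, below=0.05; AND[min(a, b)] → w = 0.05
R3 (z=90.0): above=0.27 → w = 0.27
R4 (z=50.0): below=0.05, hovering=0.46; AND[min(a, b)] → w = 0.05
Weighted average = (0.27·40.9 + 0.05·6.0 + 0.27·90.0 + 0.05·50.0) / (0.27 + 0.05 + 0.27 + 0.05)
  = 38.1430 / 0.6400 = 59.598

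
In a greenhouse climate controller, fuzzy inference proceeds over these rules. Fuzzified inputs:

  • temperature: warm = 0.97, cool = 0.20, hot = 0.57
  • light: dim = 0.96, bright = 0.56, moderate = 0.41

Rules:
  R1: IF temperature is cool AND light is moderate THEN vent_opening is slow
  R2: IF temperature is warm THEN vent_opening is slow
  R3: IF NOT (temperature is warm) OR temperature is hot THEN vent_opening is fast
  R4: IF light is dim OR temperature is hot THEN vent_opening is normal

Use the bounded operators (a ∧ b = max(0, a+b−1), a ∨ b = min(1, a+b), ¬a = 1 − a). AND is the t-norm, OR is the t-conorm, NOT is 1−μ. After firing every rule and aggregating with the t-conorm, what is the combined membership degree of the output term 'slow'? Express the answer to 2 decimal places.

0.97

R1: cool=0.20, moderate=0.41; AND[max(0, a+b−1)] → w = 0.00
R2: warm=0.97 → w = 0.97
R3: ¬warm=1−0.97=0.03, hot=0.57; OR[min(1, a+b)] → w = 0.60
R4: dim=0.96, hot=0.57; OR[min(1, a+b)] → w = 1.00
Rules with consequent 'slow': {R1, R2} → strengths 0.00, 0.97
Aggregate via t-conorm [min(1, a+b)]: 0.97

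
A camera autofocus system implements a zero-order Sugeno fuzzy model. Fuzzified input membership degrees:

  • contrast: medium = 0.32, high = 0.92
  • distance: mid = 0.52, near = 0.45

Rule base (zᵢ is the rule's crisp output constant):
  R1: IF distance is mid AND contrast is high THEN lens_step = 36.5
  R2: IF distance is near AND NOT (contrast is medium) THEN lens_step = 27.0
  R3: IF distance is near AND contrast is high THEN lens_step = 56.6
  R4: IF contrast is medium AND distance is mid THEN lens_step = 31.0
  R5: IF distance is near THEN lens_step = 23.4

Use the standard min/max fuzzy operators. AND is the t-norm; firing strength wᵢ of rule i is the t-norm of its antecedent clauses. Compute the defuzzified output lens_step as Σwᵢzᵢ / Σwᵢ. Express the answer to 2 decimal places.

35.18

R1 (z=36.5): mid=0.52, high=0.92; AND[min(a, b)] → w = 0.52
R2 (z=27.0): near=0.45, ¬medium=1−0.32=0.68; AND[min(a, b)] → w = 0.45
R3 (z=56.6): near=0.45, high=0.92; AND[min(a, b)] → w = 0.45
R4 (z=31.0): medium=0.32, mid=0.52; AND[min(a, b)] → w = 0.32
R5 (z=23.4): near=0.45 → w = 0.45
Weighted average = (0.52·36.5 + 0.45·27.0 + 0.45·56.6 + 0.32·31.0 + 0.45·23.4) / (0.52 + 0.45 + 0.45 + 0.32 + 0.45)
  = 77.0500 / 2.1900 = 35.18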